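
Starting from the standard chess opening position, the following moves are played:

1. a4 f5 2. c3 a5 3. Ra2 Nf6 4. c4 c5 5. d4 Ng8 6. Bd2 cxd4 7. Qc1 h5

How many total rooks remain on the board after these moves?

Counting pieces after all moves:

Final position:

  a b c d e f g h
  ─────────────────
8│♜ ♞ ♝ ♛ ♚ ♝ ♞ ♜│8
7│· ♟ · ♟ ♟ · ♟ ·│7
6│· · · · · · · ·│6
5│♟ · · · · ♟ · ♟│5
4│♙ · ♙ ♟ · · · ·│4
3│· · · · · · · ·│3
2│♖ ♙ · ♗ ♙ ♙ ♙ ♙│2
1│· ♘ ♕ · ♔ ♗ ♘ ♖│1
  ─────────────────
  a b c d e f g h


4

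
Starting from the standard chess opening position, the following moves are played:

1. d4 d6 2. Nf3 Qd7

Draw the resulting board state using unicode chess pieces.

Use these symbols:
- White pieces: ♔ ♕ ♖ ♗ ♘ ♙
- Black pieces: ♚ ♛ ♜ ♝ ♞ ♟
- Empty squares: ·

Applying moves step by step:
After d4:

♜ ♞ ♝ ♛ ♚ ♝ ♞ ♜
♟ ♟ ♟ ♟ ♟ ♟ ♟ ♟
· · · · · · · ·
· · · · · · · ·
· · · ♙ · · · ·
· · · · · · · ·
♙ ♙ ♙ · ♙ ♙ ♙ ♙
♖ ♘ ♗ ♕ ♔ ♗ ♘ ♖


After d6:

♜ ♞ ♝ ♛ ♚ ♝ ♞ ♜
♟ ♟ ♟ · ♟ ♟ ♟ ♟
· · · ♟ · · · ·
· · · · · · · ·
· · · ♙ · · · ·
· · · · · · · ·
♙ ♙ ♙ · ♙ ♙ ♙ ♙
♖ ♘ ♗ ♕ ♔ ♗ ♘ ♖


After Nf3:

♜ ♞ ♝ ♛ ♚ ♝ ♞ ♜
♟ ♟ ♟ · ♟ ♟ ♟ ♟
· · · ♟ · · · ·
· · · · · · · ·
· · · ♙ · · · ·
· · · · · ♘ · ·
♙ ♙ ♙ · ♙ ♙ ♙ ♙
♖ ♘ ♗ ♕ ♔ ♗ · ♖


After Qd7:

♜ ♞ ♝ · ♚ ♝ ♞ ♜
♟ ♟ ♟ ♛ ♟ ♟ ♟ ♟
· · · ♟ · · · ·
· · · · · · · ·
· · · ♙ · · · ·
· · · · · ♘ · ·
♙ ♙ ♙ · ♙ ♙ ♙ ♙
♖ ♘ ♗ ♕ ♔ ♗ · ♖



  a b c d e f g h
  ─────────────────
8│♜ ♞ ♝ · ♚ ♝ ♞ ♜│8
7│♟ ♟ ♟ ♛ ♟ ♟ ♟ ♟│7
6│· · · ♟ · · · ·│6
5│· · · · · · · ·│5
4│· · · ♙ · · · ·│4
3│· · · · · ♘ · ·│3
2│♙ ♙ ♙ · ♙ ♙ ♙ ♙│2
1│♖ ♘ ♗ ♕ ♔ ♗ · ♖│1
  ─────────────────
  a b c d e f g h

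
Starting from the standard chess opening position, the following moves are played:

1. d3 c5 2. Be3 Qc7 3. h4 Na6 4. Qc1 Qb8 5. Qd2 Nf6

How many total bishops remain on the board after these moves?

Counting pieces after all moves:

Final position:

  a b c d e f g h
  ─────────────────
8│♜ ♛ ♝ · ♚ ♝ · ♜│8
7│♟ ♟ · ♟ ♟ ♟ ♟ ♟│7
6│♞ · · · · ♞ · ·│6
5│· · ♟ · · · · ·│5
4│· · · · · · · ♙│4
3│· · · ♙ ♗ · · ·│3
2│♙ ♙ ♙ ♕ ♙ ♙ ♙ ·│2
1│♖ ♘ · · ♔ ♗ ♘ ♖│1
  ─────────────────
  a b c d e f g h


4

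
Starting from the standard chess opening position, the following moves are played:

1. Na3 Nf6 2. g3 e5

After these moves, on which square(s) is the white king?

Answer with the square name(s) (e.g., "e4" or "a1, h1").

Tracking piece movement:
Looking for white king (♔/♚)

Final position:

  a b c d e f g h
  ─────────────────
8│♜ ♞ ♝ ♛ ♚ ♝ · ♜│8
7│♟ ♟ ♟ ♟ · ♟ ♟ ♟│7
6│· · · · · ♞ · ·│6
5│· · · · ♟ · · ·│5
4│· · · · · · · ·│4
3│♘ · · · · · ♙ ·│3
2│♙ ♙ ♙ ♙ ♙ ♙ · ♙│2
1│♖ · ♗ ♕ ♔ ♗ ♘ ♖│1
  ─────────────────
  a b c d e f g h


e1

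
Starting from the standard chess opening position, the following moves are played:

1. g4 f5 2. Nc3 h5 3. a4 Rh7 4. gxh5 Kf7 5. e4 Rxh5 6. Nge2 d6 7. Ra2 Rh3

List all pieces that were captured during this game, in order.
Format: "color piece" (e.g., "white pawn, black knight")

Tracking captures:
  gxh5: captured black pawn
  Rxh5: captured white pawn

black pawn, white pawn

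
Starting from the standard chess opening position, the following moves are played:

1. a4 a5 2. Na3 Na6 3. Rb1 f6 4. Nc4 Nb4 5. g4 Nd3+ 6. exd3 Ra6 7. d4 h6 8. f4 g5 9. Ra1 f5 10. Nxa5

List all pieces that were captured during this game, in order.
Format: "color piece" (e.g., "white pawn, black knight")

Tracking captures:
  exd3: captured black knight
  Nxa5: captured black pawn

black knight, black pawn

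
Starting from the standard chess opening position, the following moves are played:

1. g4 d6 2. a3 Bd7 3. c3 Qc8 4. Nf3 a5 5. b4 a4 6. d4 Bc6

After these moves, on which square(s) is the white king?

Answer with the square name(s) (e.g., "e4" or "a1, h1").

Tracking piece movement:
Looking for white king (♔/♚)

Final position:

  a b c d e f g h
  ─────────────────
8│♜ ♞ ♛ · ♚ ♝ ♞ ♜│8
7│· ♟ ♟ · ♟ ♟ ♟ ♟│7
6│· · ♝ ♟ · · · ·│6
5│· · · · · · · ·│5
4│♟ ♙ · ♙ · · ♙ ·│4
3│♙ · ♙ · · ♘ · ·│3
2│· · · · ♙ ♙ · ♙│2
1│♖ ♘ ♗ ♕ ♔ ♗ · ♖│1
  ─────────────────
  a b c d e f g h


e1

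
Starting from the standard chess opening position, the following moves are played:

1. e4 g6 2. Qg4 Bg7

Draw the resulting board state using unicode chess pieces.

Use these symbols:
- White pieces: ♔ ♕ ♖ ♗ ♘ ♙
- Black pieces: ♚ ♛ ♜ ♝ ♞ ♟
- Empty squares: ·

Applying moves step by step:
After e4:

♜ ♞ ♝ ♛ ♚ ♝ ♞ ♜
♟ ♟ ♟ ♟ ♟ ♟ ♟ ♟
· · · · · · · ·
· · · · · · · ·
· · · · ♙ · · ·
· · · · · · · ·
♙ ♙ ♙ ♙ · ♙ ♙ ♙
♖ ♘ ♗ ♕ ♔ ♗ ♘ ♖


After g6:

♜ ♞ ♝ ♛ ♚ ♝ ♞ ♜
♟ ♟ ♟ ♟ ♟ ♟ · ♟
· · · · · · ♟ ·
· · · · · · · ·
· · · · ♙ · · ·
· · · · · · · ·
♙ ♙ ♙ ♙ · ♙ ♙ ♙
♖ ♘ ♗ ♕ ♔ ♗ ♘ ♖


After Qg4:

♜ ♞ ♝ ♛ ♚ ♝ ♞ ♜
♟ ♟ ♟ ♟ ♟ ♟ · ♟
· · · · · · ♟ ·
· · · · · · · ·
· · · · ♙ · ♕ ·
· · · · · · · ·
♙ ♙ ♙ ♙ · ♙ ♙ ♙
♖ ♘ ♗ · ♔ ♗ ♘ ♖


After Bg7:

♜ ♞ ♝ ♛ ♚ · ♞ ♜
♟ ♟ ♟ ♟ ♟ ♟ ♝ ♟
· · · · · · ♟ ·
· · · · · · · ·
· · · · ♙ · ♕ ·
· · · · · · · ·
♙ ♙ ♙ ♙ · ♙ ♙ ♙
♖ ♘ ♗ · ♔ ♗ ♘ ♖



  a b c d e f g h
  ─────────────────
8│♜ ♞ ♝ ♛ ♚ · ♞ ♜│8
7│♟ ♟ ♟ ♟ ♟ ♟ ♝ ♟│7
6│· · · · · · ♟ ·│6
5│· · · · · · · ·│5
4│· · · · ♙ · ♕ ·│4
3│· · · · · · · ·│3
2│♙ ♙ ♙ ♙ · ♙ ♙ ♙│2
1│♖ ♘ ♗ · ♔ ♗ ♘ ♖│1
  ─────────────────
  a b c d e f g h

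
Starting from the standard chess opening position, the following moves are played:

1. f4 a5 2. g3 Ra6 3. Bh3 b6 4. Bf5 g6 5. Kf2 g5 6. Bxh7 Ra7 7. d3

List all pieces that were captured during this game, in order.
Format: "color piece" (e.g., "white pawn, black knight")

Tracking captures:
  Bxh7: captured black pawn

black pawn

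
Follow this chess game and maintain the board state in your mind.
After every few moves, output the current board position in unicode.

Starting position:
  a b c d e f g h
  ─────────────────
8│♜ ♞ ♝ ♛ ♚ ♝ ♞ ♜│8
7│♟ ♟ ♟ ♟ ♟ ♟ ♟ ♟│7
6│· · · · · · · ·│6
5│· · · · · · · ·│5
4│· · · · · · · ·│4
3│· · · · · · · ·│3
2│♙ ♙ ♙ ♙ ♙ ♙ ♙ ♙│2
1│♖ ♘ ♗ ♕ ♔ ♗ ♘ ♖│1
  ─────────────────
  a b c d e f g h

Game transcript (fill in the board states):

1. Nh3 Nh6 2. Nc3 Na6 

  a b c d e f g h
  ─────────────────
8│♜ · ♝ ♛ ♚ ♝ · ♜│8
7│♟ ♟ ♟ ♟ ♟ ♟ ♟ ♟│7
6│♞ · · · · · · ♞│6
5│· · · · · · · ·│5
4│· · · · · · · ·│4
3│· · ♘ · · · · ♘│3
2│♙ ♙ ♙ ♙ ♙ ♙ ♙ ♙│2
1│♖ · ♗ ♕ ♔ ♗ · ♖│1
  ─────────────────
  a b c d e f g h

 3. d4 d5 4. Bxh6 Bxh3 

  a b c d e f g h
  ─────────────────
8│♜ · · ♛ ♚ ♝ · ♜│8
7│♟ ♟ ♟ · ♟ ♟ ♟ ♟│7
6│♞ · · · · · · ♗│6
5│· · · ♟ · · · ·│5
4│· · · ♙ · · · ·│4
3│· · ♘ · · · · ♝│3
2│♙ ♙ ♙ · ♙ ♙ ♙ ♙│2
1│♖ · · ♕ ♔ ♗ · ♖│1
  ─────────────────
  a b c d e f g h

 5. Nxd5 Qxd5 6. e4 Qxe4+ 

  a b c d e f g h
  ─────────────────
8│♜ · · · ♚ ♝ · ♜│8
7│♟ ♟ ♟ · ♟ ♟ ♟ ♟│7
6│♞ · · · · · · ♗│6
5│· · · · · · · ·│5
4│· · · ♙ ♛ · · ·│4
3│· · · · · · · ♝│3
2│♙ ♙ ♙ · · ♙ ♙ ♙│2
1│♖ · · ♕ ♔ ♗ · ♖│1
  ─────────────────
  a b c d e f g h

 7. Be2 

  a b c d e f g h
  ─────────────────
8│♜ · · · ♚ ♝ · ♜│8
7│♟ ♟ ♟ · ♟ ♟ ♟ ♟│7
6│♞ · · · · · · ♗│6
5│· · · · · · · ·│5
4│· · · ♙ ♛ · · ·│4
3│· · · · · · · ♝│3
2│♙ ♙ ♙ · ♗ ♙ ♙ ♙│2
1│♖ · · ♕ ♔ · · ♖│1
  ─────────────────
  a b c d e f g h


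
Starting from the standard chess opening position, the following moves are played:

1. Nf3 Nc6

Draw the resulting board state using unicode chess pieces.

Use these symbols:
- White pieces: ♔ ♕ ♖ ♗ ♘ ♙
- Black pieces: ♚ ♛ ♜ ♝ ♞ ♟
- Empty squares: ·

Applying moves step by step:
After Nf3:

♜ ♞ ♝ ♛ ♚ ♝ ♞ ♜
♟ ♟ ♟ ♟ ♟ ♟ ♟ ♟
· · · · · · · ·
· · · · · · · ·
· · · · · · · ·
· · · · · ♘ · ·
♙ ♙ ♙ ♙ ♙ ♙ ♙ ♙
♖ ♘ ♗ ♕ ♔ ♗ · ♖


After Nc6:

♜ · ♝ ♛ ♚ ♝ ♞ ♜
♟ ♟ ♟ ♟ ♟ ♟ ♟ ♟
· · ♞ · · · · ·
· · · · · · · ·
· · · · · · · ·
· · · · · ♘ · ·
♙ ♙ ♙ ♙ ♙ ♙ ♙ ♙
♖ ♘ ♗ ♕ ♔ ♗ · ♖



  a b c d e f g h
  ─────────────────
8│♜ · ♝ ♛ ♚ ♝ ♞ ♜│8
7│♟ ♟ ♟ ♟ ♟ ♟ ♟ ♟│7
6│· · ♞ · · · · ·│6
5│· · · · · · · ·│5
4│· · · · · · · ·│4
3│· · · · · ♘ · ·│3
2│♙ ♙ ♙ ♙ ♙ ♙ ♙ ♙│2
1│♖ ♘ ♗ ♕ ♔ ♗ · ♖│1
  ─────────────────
  a b c d e f g h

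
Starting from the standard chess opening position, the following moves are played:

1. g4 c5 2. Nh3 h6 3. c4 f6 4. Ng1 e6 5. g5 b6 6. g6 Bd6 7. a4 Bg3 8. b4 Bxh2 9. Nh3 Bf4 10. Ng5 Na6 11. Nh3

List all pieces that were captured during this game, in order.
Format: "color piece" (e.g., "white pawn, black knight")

Tracking captures:
  Bxh2: captured white pawn

white pawn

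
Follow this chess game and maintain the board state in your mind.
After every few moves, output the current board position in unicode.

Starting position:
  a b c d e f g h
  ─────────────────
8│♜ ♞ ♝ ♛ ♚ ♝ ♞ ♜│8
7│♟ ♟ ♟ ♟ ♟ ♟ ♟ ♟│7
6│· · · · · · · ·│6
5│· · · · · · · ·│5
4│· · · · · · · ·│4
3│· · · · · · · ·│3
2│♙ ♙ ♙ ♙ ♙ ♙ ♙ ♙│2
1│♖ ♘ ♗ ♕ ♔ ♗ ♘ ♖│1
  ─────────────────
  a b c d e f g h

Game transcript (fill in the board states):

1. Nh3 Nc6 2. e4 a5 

  a b c d e f g h
  ─────────────────
8│♜ · ♝ ♛ ♚ ♝ ♞ ♜│8
7│· ♟ ♟ ♟ ♟ ♟ ♟ ♟│7
6│· · ♞ · · · · ·│6
5│♟ · · · · · · ·│5
4│· · · · ♙ · · ·│4
3│· · · · · · · ♘│3
2│♙ ♙ ♙ ♙ · ♙ ♙ ♙│2
1│♖ ♘ ♗ ♕ ♔ ♗ · ♖│1
  ─────────────────
  a b c d e f g h

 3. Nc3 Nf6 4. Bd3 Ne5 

  a b c d e f g h
  ─────────────────
8│♜ · ♝ ♛ ♚ ♝ · ♜│8
7│· ♟ ♟ ♟ ♟ ♟ ♟ ♟│7
6│· · · · · ♞ · ·│6
5│♟ · · · ♞ · · ·│5
4│· · · · ♙ · · ·│4
3│· · ♘ ♗ · · · ♘│3
2│♙ ♙ ♙ ♙ · ♙ ♙ ♙│2
1│♖ · ♗ ♕ ♔ · · ♖│1
  ─────────────────
  a b c d e f g h

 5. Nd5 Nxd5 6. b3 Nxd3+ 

  a b c d e f g h
  ─────────────────
8│♜ · ♝ ♛ ♚ ♝ · ♜│8
7│· ♟ ♟ ♟ ♟ ♟ ♟ ♟│7
6│· · · · · · · ·│6
5│♟ · · ♞ · · · ·│5
4│· · · · ♙ · · ·│4
3│· ♙ · ♞ · · · ♘│3
2│♙ · ♙ ♙ · ♙ ♙ ♙│2
1│♖ · ♗ ♕ ♔ · · ♖│1
  ─────────────────
  a b c d e f g h

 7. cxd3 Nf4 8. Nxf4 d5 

  a b c d e f g h
  ─────────────────
8│♜ · ♝ ♛ ♚ ♝ · ♜│8
7│· ♟ ♟ · ♟ ♟ ♟ ♟│7
6│· · · · · · · ·│6
5│♟ · · ♟ · · · ·│5
4│· · · · ♙ ♘ · ·│4
3│· ♙ · ♙ · · · ·│3
2│♙ · · ♙ · ♙ ♙ ♙│2
1│♖ · ♗ ♕ ♔ · · ♖│1
  ─────────────────
  a b c d e f g h

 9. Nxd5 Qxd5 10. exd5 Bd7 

  a b c d e f g h
  ─────────────────
8│♜ · · · ♚ ♝ · ♜│8
7│· ♟ ♟ ♝ ♟ ♟ ♟ ♟│7
6│· · · · · · · ·│6
5│♟ · · ♙ · · · ·│5
4│· · · · · · · ·│4
3│· ♙ · ♙ · · · ·│3
2│♙ · · ♙ · ♙ ♙ ♙│2
1│♖ · ♗ ♕ ♔ · · ♖│1
  ─────────────────
  a b c d e f g h



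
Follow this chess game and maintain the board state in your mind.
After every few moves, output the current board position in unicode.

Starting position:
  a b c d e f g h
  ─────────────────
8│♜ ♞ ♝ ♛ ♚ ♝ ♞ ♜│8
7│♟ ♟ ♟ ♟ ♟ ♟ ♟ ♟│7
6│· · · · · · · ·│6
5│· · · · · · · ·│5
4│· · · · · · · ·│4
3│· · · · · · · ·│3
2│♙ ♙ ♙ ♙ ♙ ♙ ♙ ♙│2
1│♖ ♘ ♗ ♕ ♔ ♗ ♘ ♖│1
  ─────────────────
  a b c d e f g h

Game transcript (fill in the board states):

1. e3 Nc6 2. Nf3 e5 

  a b c d e f g h
  ─────────────────
8│♜ · ♝ ♛ ♚ ♝ ♞ ♜│8
7│♟ ♟ ♟ ♟ · ♟ ♟ ♟│7
6│· · ♞ · · · · ·│6
5│· · · · ♟ · · ·│5
4│· · · · · · · ·│4
3│· · · · ♙ ♘ · ·│3
2│♙ ♙ ♙ ♙ · ♙ ♙ ♙│2
1│♖ ♘ ♗ ♕ ♔ ♗ · ♖│1
  ─────────────────
  a b c d e f g h

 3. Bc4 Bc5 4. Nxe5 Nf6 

  a b c d e f g h
  ─────────────────
8│♜ · ♝ ♛ ♚ · · ♜│8
7│♟ ♟ ♟ ♟ · ♟ ♟ ♟│7
6│· · ♞ · · ♞ · ·│6
5│· · ♝ · ♘ · · ·│5
4│· · ♗ · · · · ·│4
3│· · · · ♙ · · ·│3
2│♙ ♙ ♙ ♙ · ♙ ♙ ♙│2
1│♖ ♘ ♗ ♕ ♔ · · ♖│1
  ─────────────────
  a b c d e f g h

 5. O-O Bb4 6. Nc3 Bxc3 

  a b c d e f g h
  ─────────────────
8│♜ · ♝ ♛ ♚ · · ♜│8
7│♟ ♟ ♟ ♟ · ♟ ♟ ♟│7
6│· · ♞ · · ♞ · ·│6
5│· · · · ♘ · · ·│5
4│· · ♗ · · · · ·│4
3│· · ♝ · ♙ · · ·│3
2│♙ ♙ ♙ ♙ · ♙ ♙ ♙│2
1│♖ · ♗ ♕ · ♖ ♔ ·│1
  ─────────────────
  a b c d e f g h

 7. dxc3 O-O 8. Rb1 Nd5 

  a b c d e f g h
  ─────────────────
8│♜ · ♝ ♛ · ♜ ♚ ·│8
7│♟ ♟ ♟ ♟ · ♟ ♟ ♟│7
6│· · ♞ · · · · ·│6
5│· · · ♞ ♘ · · ·│5
4│· · ♗ · · · · ·│4
3│· · ♙ · ♙ · · ·│3
2│♙ ♙ ♙ · · ♙ ♙ ♙│2
1│· ♖ ♗ ♕ · ♖ ♔ ·│1
  ─────────────────
  a b c d e f g h



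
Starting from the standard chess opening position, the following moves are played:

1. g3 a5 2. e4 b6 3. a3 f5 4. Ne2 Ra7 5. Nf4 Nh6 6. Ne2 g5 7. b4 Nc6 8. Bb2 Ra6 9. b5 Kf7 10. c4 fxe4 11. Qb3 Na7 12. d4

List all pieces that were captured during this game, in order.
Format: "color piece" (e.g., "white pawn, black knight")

Tracking captures:
  fxe4: captured white pawn

white pawn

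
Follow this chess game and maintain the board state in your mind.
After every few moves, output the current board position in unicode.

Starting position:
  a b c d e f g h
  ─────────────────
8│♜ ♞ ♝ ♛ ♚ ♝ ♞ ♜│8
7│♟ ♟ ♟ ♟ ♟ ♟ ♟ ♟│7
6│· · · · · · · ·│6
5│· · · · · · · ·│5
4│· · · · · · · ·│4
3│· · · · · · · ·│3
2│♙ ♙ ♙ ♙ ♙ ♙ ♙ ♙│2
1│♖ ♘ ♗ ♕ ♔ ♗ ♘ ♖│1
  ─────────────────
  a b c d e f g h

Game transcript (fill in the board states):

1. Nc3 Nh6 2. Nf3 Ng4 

  a b c d e f g h
  ─────────────────
8│♜ ♞ ♝ ♛ ♚ ♝ · ♜│8
7│♟ ♟ ♟ ♟ ♟ ♟ ♟ ♟│7
6│· · · · · · · ·│6
5│· · · · · · · ·│5
4│· · · · · · ♞ ·│4
3│· · ♘ · · ♘ · ·│3
2│♙ ♙ ♙ ♙ ♙ ♙ ♙ ♙│2
1│♖ · ♗ ♕ ♔ ♗ · ♖│1
  ─────────────────
  a b c d e f g h

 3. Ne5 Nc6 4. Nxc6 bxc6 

  a b c d e f g h
  ─────────────────
8│♜ · ♝ ♛ ♚ ♝ · ♜│8
7│♟ · ♟ ♟ ♟ ♟ ♟ ♟│7
6│· · ♟ · · · · ·│6
5│· · · · · · · ·│5
4│· · · · · · ♞ ·│4
3│· · ♘ · · · · ·│3
2│♙ ♙ ♙ ♙ ♙ ♙ ♙ ♙│2
1│♖ · ♗ ♕ ♔ ♗ · ♖│1
  ─────────────────
  a b c d e f g h

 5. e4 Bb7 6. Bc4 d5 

  a b c d e f g h
  ─────────────────
8│♜ · · ♛ ♚ ♝ · ♜│8
7│♟ ♝ ♟ · ♟ ♟ ♟ ♟│7
6│· · ♟ · · · · ·│6
5│· · · ♟ · · · ·│5
4│· · ♗ · ♙ · ♞ ·│4
3│· · ♘ · · · · ·│3
2│♙ ♙ ♙ ♙ · ♙ ♙ ♙│2
1│♖ · ♗ ♕ ♔ · · ♖│1
  ─────────────────
  a b c d e f g h

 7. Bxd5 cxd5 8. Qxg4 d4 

  a b c d e f g h
  ─────────────────
8│♜ · · ♛ ♚ ♝ · ♜│8
7│♟ ♝ ♟ · ♟ ♟ ♟ ♟│7
6│· · · · · · · ·│6
5│· · · · · · · ·│5
4│· · · ♟ ♙ · ♕ ·│4
3│· · ♘ · · · · ·│3
2│♙ ♙ ♙ ♙ · ♙ ♙ ♙│2
1│♖ · ♗ · ♔ · · ♖│1
  ─────────────────
  a b c d e f g h

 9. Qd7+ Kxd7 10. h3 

  a b c d e f g h
  ─────────────────
8│♜ · · ♛ · ♝ · ♜│8
7│♟ ♝ ♟ ♚ ♟ ♟ ♟ ♟│7
6│· · · · · · · ·│6
5│· · · · · · · ·│5
4│· · · ♟ ♙ · · ·│4
3│· · ♘ · · · · ♙│3
2│♙ ♙ ♙ ♙ · ♙ ♙ ·│2
1│♖ · ♗ · ♔ · · ♖│1
  ─────────────────
  a b c d e f g h


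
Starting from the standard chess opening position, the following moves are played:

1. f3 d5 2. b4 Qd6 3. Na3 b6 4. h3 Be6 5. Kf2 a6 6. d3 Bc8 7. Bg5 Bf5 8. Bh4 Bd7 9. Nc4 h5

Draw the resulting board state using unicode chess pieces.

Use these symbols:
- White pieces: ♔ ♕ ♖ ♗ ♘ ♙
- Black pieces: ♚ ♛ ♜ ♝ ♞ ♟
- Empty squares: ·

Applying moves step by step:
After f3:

♜ ♞ ♝ ♛ ♚ ♝ ♞ ♜
♟ ♟ ♟ ♟ ♟ ♟ ♟ ♟
· · · · · · · ·
· · · · · · · ·
· · · · · · · ·
· · · · · ♙ · ·
♙ ♙ ♙ ♙ ♙ · ♙ ♙
♖ ♘ ♗ ♕ ♔ ♗ ♘ ♖


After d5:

♜ ♞ ♝ ♛ ♚ ♝ ♞ ♜
♟ ♟ ♟ · ♟ ♟ ♟ ♟
· · · · · · · ·
· · · ♟ · · · ·
· · · · · · · ·
· · · · · ♙ · ·
♙ ♙ ♙ ♙ ♙ · ♙ ♙
♖ ♘ ♗ ♕ ♔ ♗ ♘ ♖


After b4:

♜ ♞ ♝ ♛ ♚ ♝ ♞ ♜
♟ ♟ ♟ · ♟ ♟ ♟ ♟
· · · · · · · ·
· · · ♟ · · · ·
· ♙ · · · · · ·
· · · · · ♙ · ·
♙ · ♙ ♙ ♙ · ♙ ♙
♖ ♘ ♗ ♕ ♔ ♗ ♘ ♖


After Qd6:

♜ ♞ ♝ · ♚ ♝ ♞ ♜
♟ ♟ ♟ · ♟ ♟ ♟ ♟
· · · ♛ · · · ·
· · · ♟ · · · ·
· ♙ · · · · · ·
· · · · · ♙ · ·
♙ · ♙ ♙ ♙ · ♙ ♙
♖ ♘ ♗ ♕ ♔ ♗ ♘ ♖


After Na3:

♜ ♞ ♝ · ♚ ♝ ♞ ♜
♟ ♟ ♟ · ♟ ♟ ♟ ♟
· · · ♛ · · · ·
· · · ♟ · · · ·
· ♙ · · · · · ·
♘ · · · · ♙ · ·
♙ · ♙ ♙ ♙ · ♙ ♙
♖ · ♗ ♕ ♔ ♗ ♘ ♖


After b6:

♜ ♞ ♝ · ♚ ♝ ♞ ♜
♟ · ♟ · ♟ ♟ ♟ ♟
· ♟ · ♛ · · · ·
· · · ♟ · · · ·
· ♙ · · · · · ·
♘ · · · · ♙ · ·
♙ · ♙ ♙ ♙ · ♙ ♙
♖ · ♗ ♕ ♔ ♗ ♘ ♖


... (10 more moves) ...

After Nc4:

♜ ♞ · · ♚ ♝ ♞ ♜
· · ♟ ♝ ♟ ♟ ♟ ♟
♟ ♟ · ♛ · · · ·
· · · ♟ · · · ·
· ♙ ♘ · · · · ♗
· · · ♙ · ♙ · ♙
♙ · ♙ · ♙ ♔ ♙ ·
♖ · · ♕ · ♗ ♘ ♖


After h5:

♜ ♞ · · ♚ ♝ ♞ ♜
· · ♟ ♝ ♟ ♟ ♟ ·
♟ ♟ · ♛ · · · ·
· · · ♟ · · · ♟
· ♙ ♘ · · · · ♗
· · · ♙ · ♙ · ♙
♙ · ♙ · ♙ ♔ ♙ ·
♖ · · ♕ · ♗ ♘ ♖



  a b c d e f g h
  ─────────────────
8│♜ ♞ · · ♚ ♝ ♞ ♜│8
7│· · ♟ ♝ ♟ ♟ ♟ ·│7
6│♟ ♟ · ♛ · · · ·│6
5│· · · ♟ · · · ♟│5
4│· ♙ ♘ · · · · ♗│4
3│· · · ♙ · ♙ · ♙│3
2│♙ · ♙ · ♙ ♔ ♙ ·│2
1│♖ · · ♕ · ♗ ♘ ♖│1
  ─────────────────
  a b c d e f g h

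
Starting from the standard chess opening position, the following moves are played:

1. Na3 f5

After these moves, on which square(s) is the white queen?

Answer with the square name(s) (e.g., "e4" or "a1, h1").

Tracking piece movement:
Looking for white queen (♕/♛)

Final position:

  a b c d e f g h
  ─────────────────
8│♜ ♞ ♝ ♛ ♚ ♝ ♞ ♜│8
7│♟ ♟ ♟ ♟ ♟ · ♟ ♟│7
6│· · · · · · · ·│6
5│· · · · · ♟ · ·│5
4│· · · · · · · ·│4
3│♘ · · · · · · ·│3
2│♙ ♙ ♙ ♙ ♙ ♙ ♙ ♙│2
1│♖ · ♗ ♕ ♔ ♗ ♘ ♖│1
  ─────────────────
  a b c d e f g h


d1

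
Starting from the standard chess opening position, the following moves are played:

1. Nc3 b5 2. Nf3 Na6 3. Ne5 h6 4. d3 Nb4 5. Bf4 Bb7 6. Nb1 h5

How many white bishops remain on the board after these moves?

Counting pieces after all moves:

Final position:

  a b c d e f g h
  ─────────────────
8│♜ · · ♛ ♚ ♝ ♞ ♜│8
7│♟ ♝ ♟ ♟ ♟ ♟ ♟ ·│7
6│· · · · · · · ·│6
5│· ♟ · · ♘ · · ♟│5
4│· ♞ · · · ♗ · ·│4
3│· · · ♙ · · · ·│3
2│♙ ♙ ♙ · ♙ ♙ ♙ ♙│2
1│♖ ♘ · ♕ ♔ ♗ · ♖│1
  ─────────────────
  a b c d e f g h


2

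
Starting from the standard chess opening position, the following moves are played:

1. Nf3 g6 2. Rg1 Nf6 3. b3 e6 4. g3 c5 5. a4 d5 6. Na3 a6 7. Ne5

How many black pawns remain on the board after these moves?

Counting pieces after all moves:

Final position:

  a b c d e f g h
  ─────────────────
8│♜ ♞ ♝ ♛ ♚ ♝ · ♜│8
7│· ♟ · · · ♟ · ♟│7
6│♟ · · · ♟ ♞ ♟ ·│6
5│· · ♟ ♟ ♘ · · ·│5
4│♙ · · · · · · ·│4
3│♘ ♙ · · · · ♙ ·│3
2│· · ♙ ♙ ♙ ♙ · ♙│2
1│♖ · ♗ ♕ ♔ ♗ ♖ ·│1
  ─────────────────
  a b c d e f g h


8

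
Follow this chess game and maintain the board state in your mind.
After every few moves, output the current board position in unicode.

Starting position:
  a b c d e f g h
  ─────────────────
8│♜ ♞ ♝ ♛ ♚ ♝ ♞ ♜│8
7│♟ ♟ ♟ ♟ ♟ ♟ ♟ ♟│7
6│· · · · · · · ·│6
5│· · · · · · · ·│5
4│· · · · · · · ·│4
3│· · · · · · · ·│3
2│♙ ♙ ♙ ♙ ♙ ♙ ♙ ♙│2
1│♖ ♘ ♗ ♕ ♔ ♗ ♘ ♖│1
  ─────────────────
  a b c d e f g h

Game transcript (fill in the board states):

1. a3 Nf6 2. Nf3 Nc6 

  a b c d e f g h
  ─────────────────
8│♜ · ♝ ♛ ♚ ♝ · ♜│8
7│♟ ♟ ♟ ♟ ♟ ♟ ♟ ♟│7
6│· · ♞ · · ♞ · ·│6
5│· · · · · · · ·│5
4│· · · · · · · ·│4
3│♙ · · · · ♘ · ·│3
2│· ♙ ♙ ♙ ♙ ♙ ♙ ♙│2
1│♖ ♘ ♗ ♕ ♔ ♗ · ♖│1
  ─────────────────
  a b c d e f g h

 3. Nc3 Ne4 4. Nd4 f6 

  a b c d e f g h
  ─────────────────
8│♜ · ♝ ♛ ♚ ♝ · ♜│8
7│♟ ♟ ♟ ♟ ♟ · ♟ ♟│7
6│· · ♞ · · ♟ · ·│6
5│· · · · · · · ·│5
4│· · · ♘ ♞ · · ·│4
3│♙ · ♘ · · · · ·│3
2│· ♙ ♙ ♙ ♙ ♙ ♙ ♙│2
1│♖ · ♗ ♕ ♔ ♗ · ♖│1
  ─────────────────
  a b c d e f g h

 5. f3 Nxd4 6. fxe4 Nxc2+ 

  a b c d e f g h
  ─────────────────
8│♜ · ♝ ♛ ♚ ♝ · ♜│8
7│♟ ♟ ♟ ♟ ♟ · ♟ ♟│7
6│· · · · · ♟ · ·│6
5│· · · · · · · ·│5
4│· · · · ♙ · · ·│4
3│♙ · ♘ · · · · ·│3
2│· ♙ ♞ ♙ ♙ · ♙ ♙│2
1│♖ · ♗ ♕ ♔ ♗ · ♖│1
  ─────────────────
  a b c d e f g h

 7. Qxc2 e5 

  a b c d e f g h
  ─────────────────
8│♜ · ♝ ♛ ♚ ♝ · ♜│8
7│♟ ♟ ♟ ♟ · · ♟ ♟│7
6│· · · · · ♟ · ·│6
5│· · · · ♟ · · ·│5
4│· · · · ♙ · · ·│4
3│♙ · ♘ · · · · ·│3
2│· ♙ ♕ ♙ ♙ · ♙ ♙│2
1│♖ · ♗ · ♔ ♗ · ♖│1
  ─────────────────
  a b c d e f g h


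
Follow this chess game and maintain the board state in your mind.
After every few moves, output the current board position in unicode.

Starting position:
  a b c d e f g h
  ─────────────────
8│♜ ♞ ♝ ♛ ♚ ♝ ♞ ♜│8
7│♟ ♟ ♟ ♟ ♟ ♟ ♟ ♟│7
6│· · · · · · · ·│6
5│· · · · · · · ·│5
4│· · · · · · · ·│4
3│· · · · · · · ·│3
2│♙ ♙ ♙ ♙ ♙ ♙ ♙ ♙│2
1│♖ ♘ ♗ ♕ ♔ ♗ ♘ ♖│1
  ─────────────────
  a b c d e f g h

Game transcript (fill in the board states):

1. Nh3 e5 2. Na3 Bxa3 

  a b c d e f g h
  ─────────────────
8│♜ ♞ ♝ ♛ ♚ · ♞ ♜│8
7│♟ ♟ ♟ ♟ · ♟ ♟ ♟│7
6│· · · · · · · ·│6
5│· · · · ♟ · · ·│5
4│· · · · · · · ·│4
3│♝ · · · · · · ♘│3
2│♙ ♙ ♙ ♙ ♙ ♙ ♙ ♙│2
1│♖ · ♗ ♕ ♔ ♗ · ♖│1
  ─────────────────
  a b c d e f g h

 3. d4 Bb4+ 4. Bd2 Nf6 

  a b c d e f g h
  ─────────────────
8│♜ ♞ ♝ ♛ ♚ · · ♜│8
7│♟ ♟ ♟ ♟ · ♟ ♟ ♟│7
6│· · · · · ♞ · ·│6
5│· · · · ♟ · · ·│5
4│· ♝ · ♙ · · · ·│4
3│· · · · · · · ♘│3
2│♙ ♙ ♙ ♗ ♙ ♙ ♙ ♙│2
1│♖ · · ♕ ♔ ♗ · ♖│1
  ─────────────────
  a b c d e f g h

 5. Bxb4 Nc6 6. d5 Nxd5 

  a b c d e f g h
  ─────────────────
8│♜ · ♝ ♛ ♚ · · ♜│8
7│♟ ♟ ♟ ♟ · ♟ ♟ ♟│7
6│· · ♞ · · · · ·│6
5│· · · ♞ ♟ · · ·│5
4│· ♗ · · · · · ·│4
3│· · · · · · · ♘│3
2│♙ ♙ ♙ · ♙ ♙ ♙ ♙│2
1│♖ · · ♕ ♔ ♗ · ♖│1
  ─────────────────
  a b c d e f g h



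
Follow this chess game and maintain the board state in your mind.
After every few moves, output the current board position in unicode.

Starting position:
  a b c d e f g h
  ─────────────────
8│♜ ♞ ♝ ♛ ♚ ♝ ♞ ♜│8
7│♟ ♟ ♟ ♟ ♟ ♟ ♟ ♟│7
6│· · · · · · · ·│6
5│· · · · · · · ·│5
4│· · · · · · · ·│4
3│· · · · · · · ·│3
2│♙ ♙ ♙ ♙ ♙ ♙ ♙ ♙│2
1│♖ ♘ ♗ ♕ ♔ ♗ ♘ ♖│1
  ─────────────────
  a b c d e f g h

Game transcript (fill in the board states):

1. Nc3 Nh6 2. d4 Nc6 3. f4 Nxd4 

  a b c d e f g h
  ─────────────────
8│♜ · ♝ ♛ ♚ ♝ · ♜│8
7│♟ ♟ ♟ ♟ ♟ ♟ ♟ ♟│7
6│· · · · · · · ♞│6
5│· · · · · · · ·│5
4│· · · ♞ · ♙ · ·│4
3│· · ♘ · · · · ·│3
2│♙ ♙ ♙ · ♙ · ♙ ♙│2
1│♖ · ♗ ♕ ♔ ♗ ♘ ♖│1
  ─────────────────
  a b c d e f g h

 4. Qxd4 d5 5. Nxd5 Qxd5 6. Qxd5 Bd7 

  a b c d e f g h
  ─────────────────
8│♜ · · · ♚ ♝ · ♜│8
7│♟ ♟ ♟ ♝ ♟ ♟ ♟ ♟│7
6│· · · · · · · ♞│6
5│· · · ♕ · · · ·│5
4│· · · · · ♙ · ·│4
3│· · · · · · · ·│3
2│♙ ♙ ♙ · ♙ · ♙ ♙│2
1│♖ · ♗ · ♔ ♗ ♘ ♖│1
  ─────────────────
  a b c d e f g h

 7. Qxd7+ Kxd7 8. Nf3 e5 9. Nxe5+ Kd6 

  a b c d e f g h
  ─────────────────
8│♜ · · · · ♝ · ♜│8
7│♟ ♟ ♟ · · ♟ ♟ ♟│7
6│· · · ♚ · · · ♞│6
5│· · · · ♘ · · ·│5
4│· · · · · ♙ · ·│4
3│· · · · · · · ·│3
2│♙ ♙ ♙ · ♙ · ♙ ♙│2
1│♖ · ♗ · ♔ ♗ · ♖│1
  ─────────────────
  a b c d e f g h

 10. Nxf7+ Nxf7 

  a b c d e f g h
  ─────────────────
8│♜ · · · · ♝ · ♜│8
7│♟ ♟ ♟ · · ♞ ♟ ♟│7
6│· · · ♚ · · · ·│6
5│· · · · · · · ·│5
4│· · · · · ♙ · ·│4
3│· · · · · · · ·│3
2│♙ ♙ ♙ · ♙ · ♙ ♙│2
1│♖ · ♗ · ♔ ♗ · ♖│1
  ─────────────────
  a b c d e f g h


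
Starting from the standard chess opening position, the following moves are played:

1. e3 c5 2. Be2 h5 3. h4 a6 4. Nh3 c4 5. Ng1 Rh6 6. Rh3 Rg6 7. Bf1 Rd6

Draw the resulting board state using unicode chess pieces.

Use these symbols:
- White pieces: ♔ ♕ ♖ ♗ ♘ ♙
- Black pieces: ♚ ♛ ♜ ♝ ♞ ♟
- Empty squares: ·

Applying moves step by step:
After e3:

♜ ♞ ♝ ♛ ♚ ♝ ♞ ♜
♟ ♟ ♟ ♟ ♟ ♟ ♟ ♟
· · · · · · · ·
· · · · · · · ·
· · · · · · · ·
· · · · ♙ · · ·
♙ ♙ ♙ ♙ · ♙ ♙ ♙
♖ ♘ ♗ ♕ ♔ ♗ ♘ ♖


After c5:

♜ ♞ ♝ ♛ ♚ ♝ ♞ ♜
♟ ♟ · ♟ ♟ ♟ ♟ ♟
· · · · · · · ·
· · ♟ · · · · ·
· · · · · · · ·
· · · · ♙ · · ·
♙ ♙ ♙ ♙ · ♙ ♙ ♙
♖ ♘ ♗ ♕ ♔ ♗ ♘ ♖


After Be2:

♜ ♞ ♝ ♛ ♚ ♝ ♞ ♜
♟ ♟ · ♟ ♟ ♟ ♟ ♟
· · · · · · · ·
· · ♟ · · · · ·
· · · · · · · ·
· · · · ♙ · · ·
♙ ♙ ♙ ♙ ♗ ♙ ♙ ♙
♖ ♘ ♗ ♕ ♔ · ♘ ♖


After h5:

♜ ♞ ♝ ♛ ♚ ♝ ♞ ♜
♟ ♟ · ♟ ♟ ♟ ♟ ·
· · · · · · · ·
· · ♟ · · · · ♟
· · · · · · · ·
· · · · ♙ · · ·
♙ ♙ ♙ ♙ ♗ ♙ ♙ ♙
♖ ♘ ♗ ♕ ♔ · ♘ ♖


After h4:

♜ ♞ ♝ ♛ ♚ ♝ ♞ ♜
♟ ♟ · ♟ ♟ ♟ ♟ ·
· · · · · · · ·
· · ♟ · · · · ♟
· · · · · · · ♙
· · · · ♙ · · ·
♙ ♙ ♙ ♙ ♗ ♙ ♙ ·
♖ ♘ ♗ ♕ ♔ · ♘ ♖


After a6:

♜ ♞ ♝ ♛ ♚ ♝ ♞ ♜
· ♟ · ♟ ♟ ♟ ♟ ·
♟ · · · · · · ·
· · ♟ · · · · ♟
· · · · · · · ♙
· · · · ♙ · · ·
♙ ♙ ♙ ♙ ♗ ♙ ♙ ·
♖ ♘ ♗ ♕ ♔ · ♘ ♖


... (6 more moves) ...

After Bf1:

♜ ♞ ♝ ♛ ♚ ♝ ♞ ·
· ♟ · ♟ ♟ ♟ ♟ ·
♟ · · · · · ♜ ·
· · · · · · · ♟
· · ♟ · · · · ♙
· · · · ♙ · · ♖
♙ ♙ ♙ ♙ · ♙ ♙ ·
♖ ♘ ♗ ♕ ♔ ♗ ♘ ·


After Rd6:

♜ ♞ ♝ ♛ ♚ ♝ ♞ ·
· ♟ · ♟ ♟ ♟ ♟ ·
♟ · · ♜ · · · ·
· · · · · · · ♟
· · ♟ · · · · ♙
· · · · ♙ · · ♖
♙ ♙ ♙ ♙ · ♙ ♙ ·
♖ ♘ ♗ ♕ ♔ ♗ ♘ ·



  a b c d e f g h
  ─────────────────
8│♜ ♞ ♝ ♛ ♚ ♝ ♞ ·│8
7│· ♟ · ♟ ♟ ♟ ♟ ·│7
6│♟ · · ♜ · · · ·│6
5│· · · · · · · ♟│5
4│· · ♟ · · · · ♙│4
3│· · · · ♙ · · ♖│3
2│♙ ♙ ♙ ♙ · ♙ ♙ ·│2
1│♖ ♘ ♗ ♕ ♔ ♗ ♘ ·│1
  ─────────────────
  a b c d e f g h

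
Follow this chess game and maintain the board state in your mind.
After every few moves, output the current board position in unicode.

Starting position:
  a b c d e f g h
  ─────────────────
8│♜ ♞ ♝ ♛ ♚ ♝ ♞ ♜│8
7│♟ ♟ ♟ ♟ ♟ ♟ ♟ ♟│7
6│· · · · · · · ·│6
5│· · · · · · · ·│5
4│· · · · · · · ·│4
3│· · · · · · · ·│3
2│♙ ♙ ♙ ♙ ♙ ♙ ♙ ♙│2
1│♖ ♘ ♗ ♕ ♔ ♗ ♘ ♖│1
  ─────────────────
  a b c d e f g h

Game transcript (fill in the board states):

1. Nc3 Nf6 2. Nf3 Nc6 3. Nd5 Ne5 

  a b c d e f g h
  ─────────────────
8│♜ · ♝ ♛ ♚ ♝ · ♜│8
7│♟ ♟ ♟ ♟ ♟ ♟ ♟ ♟│7
6│· · · · · ♞ · ·│6
5│· · · ♘ ♞ · · ·│5
4│· · · · · · · ·│4
3│· · · · · ♘ · ·│3
2│♙ ♙ ♙ ♙ ♙ ♙ ♙ ♙│2
1│♖ · ♗ ♕ ♔ ♗ · ♖│1
  ─────────────────
  a b c d e f g h

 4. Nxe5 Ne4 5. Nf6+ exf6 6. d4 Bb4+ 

  a b c d e f g h
  ─────────────────
8│♜ · ♝ ♛ ♚ · · ♜│8
7│♟ ♟ ♟ ♟ · ♟ ♟ ♟│7
6│· · · · · ♟ · ·│6
5│· · · · ♘ · · ·│5
4│· ♝ · ♙ ♞ · · ·│4
3│· · · · · · · ·│3
2│♙ ♙ ♙ · ♙ ♙ ♙ ♙│2
1│♖ · ♗ ♕ ♔ ♗ · ♖│1
  ─────────────────
  a b c d e f g h

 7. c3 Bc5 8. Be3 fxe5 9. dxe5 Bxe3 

  a b c d e f g h
  ─────────────────
8│♜ · ♝ ♛ ♚ · · ♜│8
7│♟ ♟ ♟ ♟ · ♟ ♟ ♟│7
6│· · · · · · · ·│6
5│· · · · ♙ · · ·│5
4│· · · · ♞ · · ·│4
3│· · ♙ · ♝ · · ·│3
2│♙ ♙ · · ♙ ♙ ♙ ♙│2
1│♖ · · ♕ ♔ ♗ · ♖│1
  ─────────────────
  a b c d e f g h

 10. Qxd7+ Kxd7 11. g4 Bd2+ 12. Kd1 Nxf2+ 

  a b c d e f g h
  ─────────────────
8│♜ · ♝ ♛ · · · ♜│8
7│♟ ♟ ♟ ♚ · ♟ ♟ ♟│7
6│· · · · · · · ·│6
5│· · · · ♙ · · ·│5
4│· · · · · · ♙ ·│4
3│· · ♙ · · · · ·│3
2│♙ ♙ · ♝ ♙ ♞ · ♙│2
1│♖ · · ♔ · ♗ · ♖│1
  ─────────────────
  a b c d e f g h



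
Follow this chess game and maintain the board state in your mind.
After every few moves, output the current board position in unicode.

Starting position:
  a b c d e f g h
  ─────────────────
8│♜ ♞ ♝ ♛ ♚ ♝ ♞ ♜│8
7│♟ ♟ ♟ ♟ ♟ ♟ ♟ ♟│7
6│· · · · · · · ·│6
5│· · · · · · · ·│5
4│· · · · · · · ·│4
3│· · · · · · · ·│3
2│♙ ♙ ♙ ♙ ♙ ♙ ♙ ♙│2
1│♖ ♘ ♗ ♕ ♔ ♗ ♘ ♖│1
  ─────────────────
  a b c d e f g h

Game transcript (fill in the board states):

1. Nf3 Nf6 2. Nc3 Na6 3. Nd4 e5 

  a b c d e f g h
  ─────────────────
8│♜ · ♝ ♛ ♚ ♝ · ♜│8
7│♟ ♟ ♟ ♟ · ♟ ♟ ♟│7
6│♞ · · · · ♞ · ·│6
5│· · · · ♟ · · ·│5
4│· · · ♘ · · · ·│4
3│· · ♘ · · · · ·│3
2│♙ ♙ ♙ ♙ ♙ ♙ ♙ ♙│2
1│♖ · ♗ ♕ ♔ ♗ · ♖│1
  ─────────────────
  a b c d e f g h

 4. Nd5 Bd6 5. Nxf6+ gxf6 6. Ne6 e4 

  a b c d e f g h
  ─────────────────
8│♜ · ♝ ♛ ♚ · · ♜│8
7│♟ ♟ ♟ ♟ · ♟ · ♟│7
6│♞ · · ♝ ♘ ♟ · ·│6
5│· · · · · · · ·│5
4│· · · · ♟ · · ·│4
3│· · · · · · · ·│3
2│♙ ♙ ♙ ♙ ♙ ♙ ♙ ♙│2
1│♖ · ♗ ♕ ♔ ♗ · ♖│1
  ─────────────────
  a b c d e f g h

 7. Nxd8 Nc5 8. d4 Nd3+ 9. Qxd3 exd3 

  a b c d e f g h
  ─────────────────
8│♜ · ♝ ♘ ♚ · · ♜│8
7│♟ ♟ ♟ ♟ · ♟ · ♟│7
6│· · · ♝ · ♟ · ·│6
5│· · · · · · · ·│5
4│· · · ♙ · · · ·│4
3│· · · ♟ · · · ·│3
2│♙ ♙ ♙ · ♙ ♙ ♙ ♙│2
1│♖ · ♗ · ♔ ♗ · ♖│1
  ─────────────────
  a b c d e f g h

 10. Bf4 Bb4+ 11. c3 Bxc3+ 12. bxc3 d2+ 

  a b c d e f g h
  ─────────────────
8│♜ · ♝ ♘ ♚ · · ♜│8
7│♟ ♟ ♟ ♟ · ♟ · ♟│7
6│· · · · · ♟ · ·│6
5│· · · · · · · ·│5
4│· · · ♙ · ♗ · ·│4
3│· · ♙ · · · · ·│3
2│♙ · · ♟ ♙ ♙ ♙ ♙│2
1│♖ · · · ♔ ♗ · ♖│1
  ─────────────────
  a b c d e f g h

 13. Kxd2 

  a b c d e f g h
  ─────────────────
8│♜ · ♝ ♘ ♚ · · ♜│8
7│♟ ♟ ♟ ♟ · ♟ · ♟│7
6│· · · · · ♟ · ·│6
5│· · · · · · · ·│5
4│· · · ♙ · ♗ · ·│4
3│· · ♙ · · · · ·│3
2│♙ · · ♔ ♙ ♙ ♙ ♙│2
1│♖ · · · · ♗ · ♖│1
  ─────────────────
  a b c d e f g h


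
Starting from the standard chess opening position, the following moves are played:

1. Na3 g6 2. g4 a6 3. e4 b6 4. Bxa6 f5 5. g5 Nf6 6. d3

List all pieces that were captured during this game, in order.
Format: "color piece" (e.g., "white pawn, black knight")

Tracking captures:
  Bxa6: captured black pawn

black pawn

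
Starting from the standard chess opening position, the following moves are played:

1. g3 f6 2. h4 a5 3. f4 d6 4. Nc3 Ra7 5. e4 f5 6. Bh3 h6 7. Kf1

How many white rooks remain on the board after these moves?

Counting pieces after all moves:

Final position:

  a b c d e f g h
  ─────────────────
8│· ♞ ♝ ♛ ♚ ♝ ♞ ♜│8
7│♜ ♟ ♟ · ♟ · ♟ ·│7
6│· · · ♟ · · · ♟│6
5│♟ · · · · ♟ · ·│5
4│· · · · ♙ ♙ · ♙│4
3│· · ♘ · · · ♙ ♗│3
2│♙ ♙ ♙ ♙ · · · ·│2
1│♖ · ♗ ♕ · ♔ ♘ ♖│1
  ─────────────────
  a b c d e f g h


2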